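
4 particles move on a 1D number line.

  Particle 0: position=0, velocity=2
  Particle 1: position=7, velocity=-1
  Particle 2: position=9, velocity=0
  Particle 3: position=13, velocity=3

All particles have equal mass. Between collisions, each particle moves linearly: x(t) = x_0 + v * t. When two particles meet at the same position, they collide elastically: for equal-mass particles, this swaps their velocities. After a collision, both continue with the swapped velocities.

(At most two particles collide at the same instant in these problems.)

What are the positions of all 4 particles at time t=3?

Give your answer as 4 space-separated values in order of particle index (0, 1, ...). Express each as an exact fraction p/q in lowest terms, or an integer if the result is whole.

Collision at t=7/3: particles 0 and 1 swap velocities; positions: p0=14/3 p1=14/3 p2=9 p3=20; velocities now: v0=-1 v1=2 v2=0 v3=3
Advance to t=3 (no further collisions before then); velocities: v0=-1 v1=2 v2=0 v3=3; positions = 4 6 9 22

Answer: 4 6 9 22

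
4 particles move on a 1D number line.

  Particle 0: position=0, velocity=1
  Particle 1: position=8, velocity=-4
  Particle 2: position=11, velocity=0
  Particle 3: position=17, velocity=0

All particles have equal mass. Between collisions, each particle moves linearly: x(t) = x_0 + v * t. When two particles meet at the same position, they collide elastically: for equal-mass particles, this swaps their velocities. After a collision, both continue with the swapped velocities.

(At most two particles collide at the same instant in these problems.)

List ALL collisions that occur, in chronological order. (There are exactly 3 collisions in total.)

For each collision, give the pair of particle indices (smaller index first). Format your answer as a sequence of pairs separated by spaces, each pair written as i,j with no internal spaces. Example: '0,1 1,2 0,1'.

Collision at t=8/5: particles 0 and 1 swap velocities; positions: p0=8/5 p1=8/5 p2=11 p3=17; velocities now: v0=-4 v1=1 v2=0 v3=0
Collision at t=11: particles 1 and 2 swap velocities; positions: p0=-36 p1=11 p2=11 p3=17; velocities now: v0=-4 v1=0 v2=1 v3=0
Collision at t=17: particles 2 and 3 swap velocities; positions: p0=-60 p1=11 p2=17 p3=17; velocities now: v0=-4 v1=0 v2=0 v3=1

Answer: 0,1 1,2 2,3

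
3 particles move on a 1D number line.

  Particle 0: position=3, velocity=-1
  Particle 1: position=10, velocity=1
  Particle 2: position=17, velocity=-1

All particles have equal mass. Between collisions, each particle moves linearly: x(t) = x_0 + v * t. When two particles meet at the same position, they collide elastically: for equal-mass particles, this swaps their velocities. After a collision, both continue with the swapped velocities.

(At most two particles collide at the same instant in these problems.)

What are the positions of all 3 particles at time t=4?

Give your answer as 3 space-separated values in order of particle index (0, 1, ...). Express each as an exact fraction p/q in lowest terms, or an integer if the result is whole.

Collision at t=7/2: particles 1 and 2 swap velocities; positions: p0=-1/2 p1=27/2 p2=27/2; velocities now: v0=-1 v1=-1 v2=1
Advance to t=4 (no further collisions before then); velocities: v0=-1 v1=-1 v2=1; positions = -1 13 14

Answer: -1 13 14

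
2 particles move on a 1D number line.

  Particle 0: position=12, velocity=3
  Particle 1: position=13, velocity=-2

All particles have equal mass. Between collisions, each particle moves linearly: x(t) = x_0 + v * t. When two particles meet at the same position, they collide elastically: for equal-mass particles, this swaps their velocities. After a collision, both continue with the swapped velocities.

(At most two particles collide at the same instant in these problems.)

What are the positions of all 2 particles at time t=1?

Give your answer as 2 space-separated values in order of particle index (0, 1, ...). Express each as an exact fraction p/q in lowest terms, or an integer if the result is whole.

Answer: 11 15

Derivation:
Collision at t=1/5: particles 0 and 1 swap velocities; positions: p0=63/5 p1=63/5; velocities now: v0=-2 v1=3
Advance to t=1 (no further collisions before then); velocities: v0=-2 v1=3; positions = 11 15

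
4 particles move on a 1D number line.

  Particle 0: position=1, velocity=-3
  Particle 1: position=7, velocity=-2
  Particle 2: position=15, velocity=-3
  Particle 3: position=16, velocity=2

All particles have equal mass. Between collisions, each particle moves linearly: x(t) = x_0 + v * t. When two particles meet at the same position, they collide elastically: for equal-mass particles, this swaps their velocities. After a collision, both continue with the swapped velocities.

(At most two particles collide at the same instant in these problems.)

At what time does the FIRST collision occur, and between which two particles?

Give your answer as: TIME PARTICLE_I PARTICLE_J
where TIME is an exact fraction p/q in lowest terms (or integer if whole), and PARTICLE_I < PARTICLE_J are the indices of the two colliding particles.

Pair (0,1): pos 1,7 vel -3,-2 -> not approaching (rel speed -1 <= 0)
Pair (1,2): pos 7,15 vel -2,-3 -> gap=8, closing at 1/unit, collide at t=8
Pair (2,3): pos 15,16 vel -3,2 -> not approaching (rel speed -5 <= 0)
Earliest collision: t=8 between 1 and 2

Answer: 8 1 2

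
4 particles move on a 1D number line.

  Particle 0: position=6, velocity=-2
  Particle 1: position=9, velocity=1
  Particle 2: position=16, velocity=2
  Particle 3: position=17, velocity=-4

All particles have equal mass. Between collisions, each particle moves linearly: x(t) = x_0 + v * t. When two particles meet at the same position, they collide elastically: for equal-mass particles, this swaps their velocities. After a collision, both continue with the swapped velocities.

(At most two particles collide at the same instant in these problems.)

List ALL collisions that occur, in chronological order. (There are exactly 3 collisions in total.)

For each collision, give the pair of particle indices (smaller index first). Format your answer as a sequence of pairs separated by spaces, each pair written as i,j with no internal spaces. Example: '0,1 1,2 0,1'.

Collision at t=1/6: particles 2 and 3 swap velocities; positions: p0=17/3 p1=55/6 p2=49/3 p3=49/3; velocities now: v0=-2 v1=1 v2=-4 v3=2
Collision at t=8/5: particles 1 and 2 swap velocities; positions: p0=14/5 p1=53/5 p2=53/5 p3=96/5; velocities now: v0=-2 v1=-4 v2=1 v3=2
Collision at t=11/2: particles 0 and 1 swap velocities; positions: p0=-5 p1=-5 p2=29/2 p3=27; velocities now: v0=-4 v1=-2 v2=1 v3=2

Answer: 2,3 1,2 0,1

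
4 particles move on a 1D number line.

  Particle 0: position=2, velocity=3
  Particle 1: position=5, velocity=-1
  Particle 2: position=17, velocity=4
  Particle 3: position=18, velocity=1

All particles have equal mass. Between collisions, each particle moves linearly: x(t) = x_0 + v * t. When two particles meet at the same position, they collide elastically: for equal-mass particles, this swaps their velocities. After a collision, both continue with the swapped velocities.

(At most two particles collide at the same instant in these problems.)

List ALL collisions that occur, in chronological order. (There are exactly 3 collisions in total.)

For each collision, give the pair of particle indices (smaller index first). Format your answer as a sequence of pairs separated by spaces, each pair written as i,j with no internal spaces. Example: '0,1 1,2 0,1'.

Collision at t=1/3: particles 2 and 3 swap velocities; positions: p0=3 p1=14/3 p2=55/3 p3=55/3; velocities now: v0=3 v1=-1 v2=1 v3=4
Collision at t=3/4: particles 0 and 1 swap velocities; positions: p0=17/4 p1=17/4 p2=75/4 p3=20; velocities now: v0=-1 v1=3 v2=1 v3=4
Collision at t=8: particles 1 and 2 swap velocities; positions: p0=-3 p1=26 p2=26 p3=49; velocities now: v0=-1 v1=1 v2=3 v3=4

Answer: 2,3 0,1 1,2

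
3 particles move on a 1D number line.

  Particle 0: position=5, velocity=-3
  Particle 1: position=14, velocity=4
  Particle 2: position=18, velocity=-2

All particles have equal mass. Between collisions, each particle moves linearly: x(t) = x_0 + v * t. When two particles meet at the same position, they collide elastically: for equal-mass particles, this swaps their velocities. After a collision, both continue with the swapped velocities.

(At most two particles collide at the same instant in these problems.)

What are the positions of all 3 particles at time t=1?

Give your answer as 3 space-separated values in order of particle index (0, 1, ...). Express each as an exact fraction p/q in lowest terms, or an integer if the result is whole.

Collision at t=2/3: particles 1 and 2 swap velocities; positions: p0=3 p1=50/3 p2=50/3; velocities now: v0=-3 v1=-2 v2=4
Advance to t=1 (no further collisions before then); velocities: v0=-3 v1=-2 v2=4; positions = 2 16 18

Answer: 2 16 18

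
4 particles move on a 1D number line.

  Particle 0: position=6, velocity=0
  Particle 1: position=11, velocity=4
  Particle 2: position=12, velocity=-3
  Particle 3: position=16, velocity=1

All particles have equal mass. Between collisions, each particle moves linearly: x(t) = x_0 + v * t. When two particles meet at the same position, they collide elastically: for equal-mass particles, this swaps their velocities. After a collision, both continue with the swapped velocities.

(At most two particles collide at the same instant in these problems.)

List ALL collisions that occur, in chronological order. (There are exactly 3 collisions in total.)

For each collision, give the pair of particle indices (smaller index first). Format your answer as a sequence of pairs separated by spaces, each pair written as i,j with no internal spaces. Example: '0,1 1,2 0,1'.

Answer: 1,2 2,3 0,1

Derivation:
Collision at t=1/7: particles 1 and 2 swap velocities; positions: p0=6 p1=81/7 p2=81/7 p3=113/7; velocities now: v0=0 v1=-3 v2=4 v3=1
Collision at t=5/3: particles 2 and 3 swap velocities; positions: p0=6 p1=7 p2=53/3 p3=53/3; velocities now: v0=0 v1=-3 v2=1 v3=4
Collision at t=2: particles 0 and 1 swap velocities; positions: p0=6 p1=6 p2=18 p3=19; velocities now: v0=-3 v1=0 v2=1 v3=4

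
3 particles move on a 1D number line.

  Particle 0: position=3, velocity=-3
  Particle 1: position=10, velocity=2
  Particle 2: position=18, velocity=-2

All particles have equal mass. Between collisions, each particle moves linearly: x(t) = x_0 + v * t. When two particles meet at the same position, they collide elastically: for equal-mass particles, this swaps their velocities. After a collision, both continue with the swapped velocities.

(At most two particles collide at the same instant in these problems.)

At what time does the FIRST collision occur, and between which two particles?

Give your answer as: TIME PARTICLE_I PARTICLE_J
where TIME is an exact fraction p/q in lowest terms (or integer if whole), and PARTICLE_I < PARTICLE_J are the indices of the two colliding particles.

Answer: 2 1 2

Derivation:
Pair (0,1): pos 3,10 vel -3,2 -> not approaching (rel speed -5 <= 0)
Pair (1,2): pos 10,18 vel 2,-2 -> gap=8, closing at 4/unit, collide at t=2
Earliest collision: t=2 between 1 and 2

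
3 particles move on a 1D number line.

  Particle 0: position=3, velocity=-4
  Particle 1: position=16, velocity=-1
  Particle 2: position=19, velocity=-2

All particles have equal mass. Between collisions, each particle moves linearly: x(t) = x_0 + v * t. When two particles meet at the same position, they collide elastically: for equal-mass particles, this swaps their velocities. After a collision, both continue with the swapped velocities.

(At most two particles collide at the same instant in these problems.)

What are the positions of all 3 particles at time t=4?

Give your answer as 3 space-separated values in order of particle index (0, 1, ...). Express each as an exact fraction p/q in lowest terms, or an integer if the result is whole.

Answer: -13 11 12

Derivation:
Collision at t=3: particles 1 and 2 swap velocities; positions: p0=-9 p1=13 p2=13; velocities now: v0=-4 v1=-2 v2=-1
Advance to t=4 (no further collisions before then); velocities: v0=-4 v1=-2 v2=-1; positions = -13 11 12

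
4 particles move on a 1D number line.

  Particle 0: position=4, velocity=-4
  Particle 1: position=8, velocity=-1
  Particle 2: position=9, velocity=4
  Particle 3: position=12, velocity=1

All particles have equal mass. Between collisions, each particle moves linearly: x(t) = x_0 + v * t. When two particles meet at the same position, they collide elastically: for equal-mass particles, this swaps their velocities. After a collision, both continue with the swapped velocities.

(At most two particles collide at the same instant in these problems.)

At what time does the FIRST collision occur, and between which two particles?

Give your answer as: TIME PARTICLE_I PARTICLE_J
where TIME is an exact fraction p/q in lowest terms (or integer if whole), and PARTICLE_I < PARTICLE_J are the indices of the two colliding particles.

Answer: 1 2 3

Derivation:
Pair (0,1): pos 4,8 vel -4,-1 -> not approaching (rel speed -3 <= 0)
Pair (1,2): pos 8,9 vel -1,4 -> not approaching (rel speed -5 <= 0)
Pair (2,3): pos 9,12 vel 4,1 -> gap=3, closing at 3/unit, collide at t=1
Earliest collision: t=1 between 2 and 3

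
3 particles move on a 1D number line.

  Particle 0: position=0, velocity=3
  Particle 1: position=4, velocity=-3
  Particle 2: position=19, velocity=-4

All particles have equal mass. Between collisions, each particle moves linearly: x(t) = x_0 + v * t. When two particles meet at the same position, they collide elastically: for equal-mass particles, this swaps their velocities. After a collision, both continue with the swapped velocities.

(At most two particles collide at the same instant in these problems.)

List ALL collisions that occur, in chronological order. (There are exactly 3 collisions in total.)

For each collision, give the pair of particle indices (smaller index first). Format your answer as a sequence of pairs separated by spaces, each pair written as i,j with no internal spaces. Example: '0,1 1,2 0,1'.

Collision at t=2/3: particles 0 and 1 swap velocities; positions: p0=2 p1=2 p2=49/3; velocities now: v0=-3 v1=3 v2=-4
Collision at t=19/7: particles 1 and 2 swap velocities; positions: p0=-29/7 p1=57/7 p2=57/7; velocities now: v0=-3 v1=-4 v2=3
Collision at t=15: particles 0 and 1 swap velocities; positions: p0=-41 p1=-41 p2=45; velocities now: v0=-4 v1=-3 v2=3

Answer: 0,1 1,2 0,1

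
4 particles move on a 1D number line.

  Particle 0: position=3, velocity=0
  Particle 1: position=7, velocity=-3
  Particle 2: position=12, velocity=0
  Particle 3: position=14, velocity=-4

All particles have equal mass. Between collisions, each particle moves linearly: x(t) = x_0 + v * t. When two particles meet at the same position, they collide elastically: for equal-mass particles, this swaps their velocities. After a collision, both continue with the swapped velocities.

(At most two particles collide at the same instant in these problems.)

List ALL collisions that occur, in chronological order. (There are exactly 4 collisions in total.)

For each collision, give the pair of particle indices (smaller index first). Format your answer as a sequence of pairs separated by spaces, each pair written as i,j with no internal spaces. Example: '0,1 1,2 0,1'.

Answer: 2,3 0,1 1,2 0,1

Derivation:
Collision at t=1/2: particles 2 and 3 swap velocities; positions: p0=3 p1=11/2 p2=12 p3=12; velocities now: v0=0 v1=-3 v2=-4 v3=0
Collision at t=4/3: particles 0 and 1 swap velocities; positions: p0=3 p1=3 p2=26/3 p3=12; velocities now: v0=-3 v1=0 v2=-4 v3=0
Collision at t=11/4: particles 1 and 2 swap velocities; positions: p0=-5/4 p1=3 p2=3 p3=12; velocities now: v0=-3 v1=-4 v2=0 v3=0
Collision at t=7: particles 0 and 1 swap velocities; positions: p0=-14 p1=-14 p2=3 p3=12; velocities now: v0=-4 v1=-3 v2=0 v3=0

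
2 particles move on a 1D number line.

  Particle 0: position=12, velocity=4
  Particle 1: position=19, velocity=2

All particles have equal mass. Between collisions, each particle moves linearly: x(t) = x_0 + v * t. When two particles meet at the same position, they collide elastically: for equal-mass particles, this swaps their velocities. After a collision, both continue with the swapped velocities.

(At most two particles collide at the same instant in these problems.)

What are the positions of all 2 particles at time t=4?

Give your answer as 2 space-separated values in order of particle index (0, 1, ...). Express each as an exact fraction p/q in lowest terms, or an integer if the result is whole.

Answer: 27 28

Derivation:
Collision at t=7/2: particles 0 and 1 swap velocities; positions: p0=26 p1=26; velocities now: v0=2 v1=4
Advance to t=4 (no further collisions before then); velocities: v0=2 v1=4; positions = 27 28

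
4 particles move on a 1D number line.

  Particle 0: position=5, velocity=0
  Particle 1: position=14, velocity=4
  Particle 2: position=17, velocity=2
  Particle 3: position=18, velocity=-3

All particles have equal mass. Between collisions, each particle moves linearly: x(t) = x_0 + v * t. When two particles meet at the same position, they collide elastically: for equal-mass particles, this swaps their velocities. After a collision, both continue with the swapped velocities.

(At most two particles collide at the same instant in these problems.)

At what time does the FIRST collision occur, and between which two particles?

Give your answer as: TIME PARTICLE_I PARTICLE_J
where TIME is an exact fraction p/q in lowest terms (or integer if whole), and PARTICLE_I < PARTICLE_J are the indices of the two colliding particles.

Answer: 1/5 2 3

Derivation:
Pair (0,1): pos 5,14 vel 0,4 -> not approaching (rel speed -4 <= 0)
Pair (1,2): pos 14,17 vel 4,2 -> gap=3, closing at 2/unit, collide at t=3/2
Pair (2,3): pos 17,18 vel 2,-3 -> gap=1, closing at 5/unit, collide at t=1/5
Earliest collision: t=1/5 between 2 and 3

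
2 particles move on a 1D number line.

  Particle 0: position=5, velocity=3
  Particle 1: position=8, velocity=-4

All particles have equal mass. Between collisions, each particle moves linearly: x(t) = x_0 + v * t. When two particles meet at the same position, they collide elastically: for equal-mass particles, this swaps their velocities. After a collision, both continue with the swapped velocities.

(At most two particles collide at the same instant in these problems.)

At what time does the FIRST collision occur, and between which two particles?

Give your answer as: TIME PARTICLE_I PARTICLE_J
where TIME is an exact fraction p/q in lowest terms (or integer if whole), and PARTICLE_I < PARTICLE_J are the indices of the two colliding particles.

Pair (0,1): pos 5,8 vel 3,-4 -> gap=3, closing at 7/unit, collide at t=3/7
Earliest collision: t=3/7 between 0 and 1

Answer: 3/7 0 1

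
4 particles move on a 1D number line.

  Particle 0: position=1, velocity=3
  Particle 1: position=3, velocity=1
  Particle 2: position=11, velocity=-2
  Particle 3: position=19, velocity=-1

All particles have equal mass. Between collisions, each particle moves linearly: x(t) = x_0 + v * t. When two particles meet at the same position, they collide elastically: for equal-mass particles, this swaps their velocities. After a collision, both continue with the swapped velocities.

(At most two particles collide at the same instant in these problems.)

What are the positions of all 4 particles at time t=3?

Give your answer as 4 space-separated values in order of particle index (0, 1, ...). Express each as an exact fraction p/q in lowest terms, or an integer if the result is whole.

Answer: 5 6 10 16

Derivation:
Collision at t=1: particles 0 and 1 swap velocities; positions: p0=4 p1=4 p2=9 p3=18; velocities now: v0=1 v1=3 v2=-2 v3=-1
Collision at t=2: particles 1 and 2 swap velocities; positions: p0=5 p1=7 p2=7 p3=17; velocities now: v0=1 v1=-2 v2=3 v3=-1
Collision at t=8/3: particles 0 and 1 swap velocities; positions: p0=17/3 p1=17/3 p2=9 p3=49/3; velocities now: v0=-2 v1=1 v2=3 v3=-1
Advance to t=3 (no further collisions before then); velocities: v0=-2 v1=1 v2=3 v3=-1; positions = 5 6 10 16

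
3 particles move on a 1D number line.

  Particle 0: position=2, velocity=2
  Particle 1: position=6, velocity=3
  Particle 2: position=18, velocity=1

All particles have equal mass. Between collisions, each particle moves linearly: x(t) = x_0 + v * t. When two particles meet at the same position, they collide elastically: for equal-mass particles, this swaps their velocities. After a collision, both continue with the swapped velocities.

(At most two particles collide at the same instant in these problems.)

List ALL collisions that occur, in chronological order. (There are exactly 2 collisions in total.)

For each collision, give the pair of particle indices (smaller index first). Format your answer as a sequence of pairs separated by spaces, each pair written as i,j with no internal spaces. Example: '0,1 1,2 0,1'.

Collision at t=6: particles 1 and 2 swap velocities; positions: p0=14 p1=24 p2=24; velocities now: v0=2 v1=1 v2=3
Collision at t=16: particles 0 and 1 swap velocities; positions: p0=34 p1=34 p2=54; velocities now: v0=1 v1=2 v2=3

Answer: 1,2 0,1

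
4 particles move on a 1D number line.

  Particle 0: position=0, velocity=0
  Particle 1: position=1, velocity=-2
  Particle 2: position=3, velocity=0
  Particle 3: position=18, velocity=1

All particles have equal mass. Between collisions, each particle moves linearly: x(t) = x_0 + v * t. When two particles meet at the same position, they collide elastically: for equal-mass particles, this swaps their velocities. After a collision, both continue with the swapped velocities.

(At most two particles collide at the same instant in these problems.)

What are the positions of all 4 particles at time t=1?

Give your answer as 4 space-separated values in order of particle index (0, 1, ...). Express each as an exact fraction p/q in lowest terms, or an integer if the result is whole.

Answer: -1 0 3 19

Derivation:
Collision at t=1/2: particles 0 and 1 swap velocities; positions: p0=0 p1=0 p2=3 p3=37/2; velocities now: v0=-2 v1=0 v2=0 v3=1
Advance to t=1 (no further collisions before then); velocities: v0=-2 v1=0 v2=0 v3=1; positions = -1 0 3 19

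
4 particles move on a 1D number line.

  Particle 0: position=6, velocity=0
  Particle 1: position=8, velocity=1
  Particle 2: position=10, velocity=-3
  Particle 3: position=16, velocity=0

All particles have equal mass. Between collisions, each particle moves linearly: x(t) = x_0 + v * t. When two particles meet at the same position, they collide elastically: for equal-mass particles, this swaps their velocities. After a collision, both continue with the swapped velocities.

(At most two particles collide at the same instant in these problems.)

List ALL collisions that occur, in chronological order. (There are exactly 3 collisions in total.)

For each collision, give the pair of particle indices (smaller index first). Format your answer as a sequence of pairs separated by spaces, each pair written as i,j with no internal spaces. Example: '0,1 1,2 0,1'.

Collision at t=1/2: particles 1 and 2 swap velocities; positions: p0=6 p1=17/2 p2=17/2 p3=16; velocities now: v0=0 v1=-3 v2=1 v3=0
Collision at t=4/3: particles 0 and 1 swap velocities; positions: p0=6 p1=6 p2=28/3 p3=16; velocities now: v0=-3 v1=0 v2=1 v3=0
Collision at t=8: particles 2 and 3 swap velocities; positions: p0=-14 p1=6 p2=16 p3=16; velocities now: v0=-3 v1=0 v2=0 v3=1

Answer: 1,2 0,1 2,3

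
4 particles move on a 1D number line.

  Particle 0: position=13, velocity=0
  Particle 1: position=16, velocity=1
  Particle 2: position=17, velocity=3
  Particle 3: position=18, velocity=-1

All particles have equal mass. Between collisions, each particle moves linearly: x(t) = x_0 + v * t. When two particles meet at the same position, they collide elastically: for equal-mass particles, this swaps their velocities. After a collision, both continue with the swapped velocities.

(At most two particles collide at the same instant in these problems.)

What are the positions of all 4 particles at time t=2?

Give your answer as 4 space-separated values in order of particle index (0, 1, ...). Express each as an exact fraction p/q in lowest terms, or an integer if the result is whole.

Collision at t=1/4: particles 2 and 3 swap velocities; positions: p0=13 p1=65/4 p2=71/4 p3=71/4; velocities now: v0=0 v1=1 v2=-1 v3=3
Collision at t=1: particles 1 and 2 swap velocities; positions: p0=13 p1=17 p2=17 p3=20; velocities now: v0=0 v1=-1 v2=1 v3=3
Advance to t=2 (no further collisions before then); velocities: v0=0 v1=-1 v2=1 v3=3; positions = 13 16 18 23

Answer: 13 16 18 23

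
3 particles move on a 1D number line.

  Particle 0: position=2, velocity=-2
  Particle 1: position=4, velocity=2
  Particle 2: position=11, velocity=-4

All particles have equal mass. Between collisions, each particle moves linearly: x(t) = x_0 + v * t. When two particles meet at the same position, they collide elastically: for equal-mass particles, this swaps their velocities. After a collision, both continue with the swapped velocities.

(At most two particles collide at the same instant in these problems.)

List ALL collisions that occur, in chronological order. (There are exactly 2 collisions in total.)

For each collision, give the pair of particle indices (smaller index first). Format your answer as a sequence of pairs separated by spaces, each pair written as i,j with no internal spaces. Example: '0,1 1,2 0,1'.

Collision at t=7/6: particles 1 and 2 swap velocities; positions: p0=-1/3 p1=19/3 p2=19/3; velocities now: v0=-2 v1=-4 v2=2
Collision at t=9/2: particles 0 and 1 swap velocities; positions: p0=-7 p1=-7 p2=13; velocities now: v0=-4 v1=-2 v2=2

Answer: 1,2 0,1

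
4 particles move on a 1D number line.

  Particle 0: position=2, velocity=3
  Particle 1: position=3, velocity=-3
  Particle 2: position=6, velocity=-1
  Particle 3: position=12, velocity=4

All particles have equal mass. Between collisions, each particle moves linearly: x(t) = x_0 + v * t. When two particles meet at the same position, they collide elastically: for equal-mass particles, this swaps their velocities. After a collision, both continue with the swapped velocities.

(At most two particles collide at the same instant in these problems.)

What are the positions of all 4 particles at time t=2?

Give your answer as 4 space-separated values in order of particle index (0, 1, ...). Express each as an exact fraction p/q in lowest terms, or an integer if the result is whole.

Collision at t=1/6: particles 0 and 1 swap velocities; positions: p0=5/2 p1=5/2 p2=35/6 p3=38/3; velocities now: v0=-3 v1=3 v2=-1 v3=4
Collision at t=1: particles 1 and 2 swap velocities; positions: p0=0 p1=5 p2=5 p3=16; velocities now: v0=-3 v1=-1 v2=3 v3=4
Advance to t=2 (no further collisions before then); velocities: v0=-3 v1=-1 v2=3 v3=4; positions = -3 4 8 20

Answer: -3 4 8 20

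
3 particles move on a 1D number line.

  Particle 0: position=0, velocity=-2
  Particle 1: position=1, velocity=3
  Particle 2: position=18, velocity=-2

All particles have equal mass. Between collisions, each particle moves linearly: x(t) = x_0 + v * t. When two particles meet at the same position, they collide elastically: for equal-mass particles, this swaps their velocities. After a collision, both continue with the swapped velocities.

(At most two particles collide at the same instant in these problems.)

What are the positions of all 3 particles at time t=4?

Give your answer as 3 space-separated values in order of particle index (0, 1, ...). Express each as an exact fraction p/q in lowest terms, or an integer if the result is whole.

Answer: -8 10 13

Derivation:
Collision at t=17/5: particles 1 and 2 swap velocities; positions: p0=-34/5 p1=56/5 p2=56/5; velocities now: v0=-2 v1=-2 v2=3
Advance to t=4 (no further collisions before then); velocities: v0=-2 v1=-2 v2=3; positions = -8 10 13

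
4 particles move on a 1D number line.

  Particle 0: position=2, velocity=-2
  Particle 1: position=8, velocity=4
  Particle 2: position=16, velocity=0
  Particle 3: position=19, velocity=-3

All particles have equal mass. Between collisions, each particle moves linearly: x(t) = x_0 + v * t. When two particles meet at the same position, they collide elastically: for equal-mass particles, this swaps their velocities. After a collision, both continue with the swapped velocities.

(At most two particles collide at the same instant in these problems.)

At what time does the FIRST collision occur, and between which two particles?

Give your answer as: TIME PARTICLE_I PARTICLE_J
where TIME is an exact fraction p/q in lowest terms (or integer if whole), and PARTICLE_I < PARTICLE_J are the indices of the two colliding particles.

Answer: 1 2 3

Derivation:
Pair (0,1): pos 2,8 vel -2,4 -> not approaching (rel speed -6 <= 0)
Pair (1,2): pos 8,16 vel 4,0 -> gap=8, closing at 4/unit, collide at t=2
Pair (2,3): pos 16,19 vel 0,-3 -> gap=3, closing at 3/unit, collide at t=1
Earliest collision: t=1 between 2 and 3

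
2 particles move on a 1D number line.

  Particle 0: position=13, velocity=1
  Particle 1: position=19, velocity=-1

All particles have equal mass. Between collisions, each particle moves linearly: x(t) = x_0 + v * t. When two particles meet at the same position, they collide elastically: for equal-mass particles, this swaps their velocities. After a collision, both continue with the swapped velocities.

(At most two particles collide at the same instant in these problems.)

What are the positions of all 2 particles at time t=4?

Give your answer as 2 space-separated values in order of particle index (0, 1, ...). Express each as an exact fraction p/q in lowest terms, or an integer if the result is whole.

Collision at t=3: particles 0 and 1 swap velocities; positions: p0=16 p1=16; velocities now: v0=-1 v1=1
Advance to t=4 (no further collisions before then); velocities: v0=-1 v1=1; positions = 15 17

Answer: 15 17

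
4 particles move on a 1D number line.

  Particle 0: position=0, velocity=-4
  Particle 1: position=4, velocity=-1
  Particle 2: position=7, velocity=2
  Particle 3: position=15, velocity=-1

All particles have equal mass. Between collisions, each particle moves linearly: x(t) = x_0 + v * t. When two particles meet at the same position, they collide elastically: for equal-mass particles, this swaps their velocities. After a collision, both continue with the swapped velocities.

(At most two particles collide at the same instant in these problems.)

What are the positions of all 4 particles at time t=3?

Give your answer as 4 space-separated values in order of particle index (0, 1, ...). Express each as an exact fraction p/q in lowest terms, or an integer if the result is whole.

Collision at t=8/3: particles 2 and 3 swap velocities; positions: p0=-32/3 p1=4/3 p2=37/3 p3=37/3; velocities now: v0=-4 v1=-1 v2=-1 v3=2
Advance to t=3 (no further collisions before then); velocities: v0=-4 v1=-1 v2=-1 v3=2; positions = -12 1 12 13

Answer: -12 1 12 13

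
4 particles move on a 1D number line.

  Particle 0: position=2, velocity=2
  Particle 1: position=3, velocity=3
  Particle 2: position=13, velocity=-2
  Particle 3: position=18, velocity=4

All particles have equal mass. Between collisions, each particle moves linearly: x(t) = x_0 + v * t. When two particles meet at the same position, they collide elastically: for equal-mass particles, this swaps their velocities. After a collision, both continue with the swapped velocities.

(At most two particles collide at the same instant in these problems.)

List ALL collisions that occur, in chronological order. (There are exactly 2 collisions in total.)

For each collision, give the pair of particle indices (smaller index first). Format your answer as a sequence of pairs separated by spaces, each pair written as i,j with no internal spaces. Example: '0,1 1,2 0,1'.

Collision at t=2: particles 1 and 2 swap velocities; positions: p0=6 p1=9 p2=9 p3=26; velocities now: v0=2 v1=-2 v2=3 v3=4
Collision at t=11/4: particles 0 and 1 swap velocities; positions: p0=15/2 p1=15/2 p2=45/4 p3=29; velocities now: v0=-2 v1=2 v2=3 v3=4

Answer: 1,2 0,1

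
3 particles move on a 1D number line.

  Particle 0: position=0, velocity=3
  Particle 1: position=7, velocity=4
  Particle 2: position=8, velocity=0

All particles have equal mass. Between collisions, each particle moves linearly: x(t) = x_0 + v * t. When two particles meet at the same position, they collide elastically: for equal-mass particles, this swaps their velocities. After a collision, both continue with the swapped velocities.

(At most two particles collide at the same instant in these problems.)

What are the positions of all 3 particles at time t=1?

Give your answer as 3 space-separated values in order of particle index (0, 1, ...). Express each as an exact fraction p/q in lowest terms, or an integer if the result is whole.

Collision at t=1/4: particles 1 and 2 swap velocities; positions: p0=3/4 p1=8 p2=8; velocities now: v0=3 v1=0 v2=4
Advance to t=1 (no further collisions before then); velocities: v0=3 v1=0 v2=4; positions = 3 8 11

Answer: 3 8 11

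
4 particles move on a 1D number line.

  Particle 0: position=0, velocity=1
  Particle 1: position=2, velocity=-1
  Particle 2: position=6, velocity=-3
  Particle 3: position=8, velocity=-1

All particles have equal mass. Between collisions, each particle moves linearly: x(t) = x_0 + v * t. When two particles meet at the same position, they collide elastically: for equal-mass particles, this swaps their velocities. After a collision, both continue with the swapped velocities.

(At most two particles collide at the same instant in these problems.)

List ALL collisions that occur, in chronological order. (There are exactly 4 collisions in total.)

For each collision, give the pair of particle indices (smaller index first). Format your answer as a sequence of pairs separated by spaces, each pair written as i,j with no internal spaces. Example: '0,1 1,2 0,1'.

Answer: 0,1 1,2 0,1 2,3

Derivation:
Collision at t=1: particles 0 and 1 swap velocities; positions: p0=1 p1=1 p2=3 p3=7; velocities now: v0=-1 v1=1 v2=-3 v3=-1
Collision at t=3/2: particles 1 and 2 swap velocities; positions: p0=1/2 p1=3/2 p2=3/2 p3=13/2; velocities now: v0=-1 v1=-3 v2=1 v3=-1
Collision at t=2: particles 0 and 1 swap velocities; positions: p0=0 p1=0 p2=2 p3=6; velocities now: v0=-3 v1=-1 v2=1 v3=-1
Collision at t=4: particles 2 and 3 swap velocities; positions: p0=-6 p1=-2 p2=4 p3=4; velocities now: v0=-3 v1=-1 v2=-1 v3=1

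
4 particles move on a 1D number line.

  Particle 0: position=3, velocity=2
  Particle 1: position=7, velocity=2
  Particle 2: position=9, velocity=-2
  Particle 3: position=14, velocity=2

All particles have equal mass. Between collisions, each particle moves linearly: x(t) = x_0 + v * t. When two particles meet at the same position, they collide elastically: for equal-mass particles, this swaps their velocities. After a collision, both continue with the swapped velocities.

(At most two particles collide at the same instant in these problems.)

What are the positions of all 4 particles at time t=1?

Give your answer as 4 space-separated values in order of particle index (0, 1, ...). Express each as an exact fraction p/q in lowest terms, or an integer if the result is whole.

Collision at t=1/2: particles 1 and 2 swap velocities; positions: p0=4 p1=8 p2=8 p3=15; velocities now: v0=2 v1=-2 v2=2 v3=2
Advance to t=1 (no further collisions before then); velocities: v0=2 v1=-2 v2=2 v3=2; positions = 5 7 9 16

Answer: 5 7 9 16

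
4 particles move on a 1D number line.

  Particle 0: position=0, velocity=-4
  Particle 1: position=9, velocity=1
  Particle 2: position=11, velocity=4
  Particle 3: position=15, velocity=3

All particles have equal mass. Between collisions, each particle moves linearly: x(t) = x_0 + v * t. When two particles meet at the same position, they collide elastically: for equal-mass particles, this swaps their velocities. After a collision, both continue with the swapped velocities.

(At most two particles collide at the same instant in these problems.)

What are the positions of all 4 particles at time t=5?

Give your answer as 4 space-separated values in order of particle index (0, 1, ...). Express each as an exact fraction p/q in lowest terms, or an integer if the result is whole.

Collision at t=4: particles 2 and 3 swap velocities; positions: p0=-16 p1=13 p2=27 p3=27; velocities now: v0=-4 v1=1 v2=3 v3=4
Advance to t=5 (no further collisions before then); velocities: v0=-4 v1=1 v2=3 v3=4; positions = -20 14 30 31

Answer: -20 14 30 31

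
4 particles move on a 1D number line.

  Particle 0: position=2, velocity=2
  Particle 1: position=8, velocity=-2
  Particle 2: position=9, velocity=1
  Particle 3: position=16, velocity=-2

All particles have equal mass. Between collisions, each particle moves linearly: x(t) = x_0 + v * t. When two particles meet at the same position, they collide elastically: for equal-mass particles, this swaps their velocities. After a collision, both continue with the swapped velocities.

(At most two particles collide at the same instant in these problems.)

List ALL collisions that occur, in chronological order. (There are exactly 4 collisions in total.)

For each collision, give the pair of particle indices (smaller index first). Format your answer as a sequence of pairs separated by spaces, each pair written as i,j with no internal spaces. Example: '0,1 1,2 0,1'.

Collision at t=3/2: particles 0 and 1 swap velocities; positions: p0=5 p1=5 p2=21/2 p3=13; velocities now: v0=-2 v1=2 v2=1 v3=-2
Collision at t=7/3: particles 2 and 3 swap velocities; positions: p0=10/3 p1=20/3 p2=34/3 p3=34/3; velocities now: v0=-2 v1=2 v2=-2 v3=1
Collision at t=7/2: particles 1 and 2 swap velocities; positions: p0=1 p1=9 p2=9 p3=25/2; velocities now: v0=-2 v1=-2 v2=2 v3=1
Collision at t=7: particles 2 and 3 swap velocities; positions: p0=-6 p1=2 p2=16 p3=16; velocities now: v0=-2 v1=-2 v2=1 v3=2

Answer: 0,1 2,3 1,2 2,3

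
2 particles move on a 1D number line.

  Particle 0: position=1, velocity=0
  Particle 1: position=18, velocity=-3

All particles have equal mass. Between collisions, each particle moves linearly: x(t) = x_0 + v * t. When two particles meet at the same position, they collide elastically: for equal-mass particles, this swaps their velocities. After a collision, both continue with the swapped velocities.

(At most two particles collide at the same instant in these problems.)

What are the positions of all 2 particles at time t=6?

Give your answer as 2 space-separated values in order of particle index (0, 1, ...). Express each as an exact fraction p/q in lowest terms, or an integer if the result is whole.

Answer: 0 1

Derivation:
Collision at t=17/3: particles 0 and 1 swap velocities; positions: p0=1 p1=1; velocities now: v0=-3 v1=0
Advance to t=6 (no further collisions before then); velocities: v0=-3 v1=0; positions = 0 1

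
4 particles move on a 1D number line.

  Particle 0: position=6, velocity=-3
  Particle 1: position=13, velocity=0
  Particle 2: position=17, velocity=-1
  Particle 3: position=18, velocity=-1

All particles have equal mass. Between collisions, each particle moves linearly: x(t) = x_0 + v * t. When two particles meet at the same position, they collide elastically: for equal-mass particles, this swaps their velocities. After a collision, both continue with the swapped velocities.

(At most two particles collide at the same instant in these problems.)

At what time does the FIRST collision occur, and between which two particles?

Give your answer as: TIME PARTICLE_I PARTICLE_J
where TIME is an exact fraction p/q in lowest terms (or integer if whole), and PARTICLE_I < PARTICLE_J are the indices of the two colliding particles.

Pair (0,1): pos 6,13 vel -3,0 -> not approaching (rel speed -3 <= 0)
Pair (1,2): pos 13,17 vel 0,-1 -> gap=4, closing at 1/unit, collide at t=4
Pair (2,3): pos 17,18 vel -1,-1 -> not approaching (rel speed 0 <= 0)
Earliest collision: t=4 between 1 and 2

Answer: 4 1 2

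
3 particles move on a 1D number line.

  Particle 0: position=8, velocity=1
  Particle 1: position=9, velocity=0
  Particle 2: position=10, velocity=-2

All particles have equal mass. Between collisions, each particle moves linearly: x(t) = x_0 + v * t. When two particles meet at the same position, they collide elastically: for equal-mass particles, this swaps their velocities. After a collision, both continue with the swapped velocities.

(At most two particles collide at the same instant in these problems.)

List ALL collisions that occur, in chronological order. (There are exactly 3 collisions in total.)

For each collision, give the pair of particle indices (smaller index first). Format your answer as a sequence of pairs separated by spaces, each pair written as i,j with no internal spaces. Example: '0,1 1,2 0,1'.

Collision at t=1/2: particles 1 and 2 swap velocities; positions: p0=17/2 p1=9 p2=9; velocities now: v0=1 v1=-2 v2=0
Collision at t=2/3: particles 0 and 1 swap velocities; positions: p0=26/3 p1=26/3 p2=9; velocities now: v0=-2 v1=1 v2=0
Collision at t=1: particles 1 and 2 swap velocities; positions: p0=8 p1=9 p2=9; velocities now: v0=-2 v1=0 v2=1

Answer: 1,2 0,1 1,2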